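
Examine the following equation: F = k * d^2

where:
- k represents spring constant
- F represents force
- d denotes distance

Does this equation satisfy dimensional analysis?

No

k (spring constant) has dimensions [M T^-2].
F (force) has dimensions [L M T^-2].
d (distance) has dimensions [L].

Left side: [L M T^-2]
Right side: [L^2 M T^-2]

The two sides have different dimensions, so the equation is NOT dimensionally consistent.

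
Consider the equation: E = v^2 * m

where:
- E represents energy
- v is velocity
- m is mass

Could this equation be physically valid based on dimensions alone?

Yes

E (energy) has dimensions [L^2 M T^-2].
v (velocity) has dimensions [L T^-1].
m (mass) has dimensions [M].

Left side: [L^2 M T^-2]
Right side: [L^2 M T^-2]

Both sides have the same dimensions, so the equation is dimensionally consistent.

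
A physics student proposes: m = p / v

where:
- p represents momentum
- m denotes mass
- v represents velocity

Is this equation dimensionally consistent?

Yes

p (momentum) has dimensions [L M T^-1].
m (mass) has dimensions [M].
v (velocity) has dimensions [L T^-1].

Left side: [M]
Right side: [M]

Both sides have the same dimensions, so the equation is dimensionally consistent.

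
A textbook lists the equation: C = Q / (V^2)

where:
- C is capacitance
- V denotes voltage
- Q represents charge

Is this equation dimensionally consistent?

No

C (capacitance) has dimensions [I^2 L^-2 M^-1 T^4].
V (voltage) has dimensions [I^-1 L^2 M T^-3].
Q (charge) has dimensions [I T].

Left side: [I^2 L^-2 M^-1 T^4]
Right side: [I^3 L^-4 M^-2 T^7]

The two sides have different dimensions, so the equation is NOT dimensionally consistent.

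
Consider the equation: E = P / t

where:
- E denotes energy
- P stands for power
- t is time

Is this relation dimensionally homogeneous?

No

E (energy) has dimensions [L^2 M T^-2].
P (power) has dimensions [L^2 M T^-3].
t (time) has dimensions [T].

Left side: [L^2 M T^-2]
Right side: [L^2 M T^-4]

The two sides have different dimensions, so the equation is NOT dimensionally consistent.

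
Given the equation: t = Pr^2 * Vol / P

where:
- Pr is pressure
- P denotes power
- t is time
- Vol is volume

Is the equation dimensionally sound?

No

Pr (pressure) has dimensions [L^-1 M T^-2].
P (power) has dimensions [L^2 M T^-3].
t (time) has dimensions [T].
Vol (volume) has dimensions [L^3].

Left side: [T]
Right side: [L^-1 M T^-1]

The two sides have different dimensions, so the equation is NOT dimensionally consistent.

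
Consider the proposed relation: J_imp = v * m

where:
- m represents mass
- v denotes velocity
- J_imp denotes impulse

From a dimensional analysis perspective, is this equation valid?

Yes

m (mass) has dimensions [M].
v (velocity) has dimensions [L T^-1].
J_imp (impulse) has dimensions [L M T^-1].

Left side: [L M T^-1]
Right side: [L M T^-1]

Both sides have the same dimensions, so the equation is dimensionally consistent.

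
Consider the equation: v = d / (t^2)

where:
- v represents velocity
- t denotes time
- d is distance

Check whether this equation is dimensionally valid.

No

v (velocity) has dimensions [L T^-1].
t (time) has dimensions [T].
d (distance) has dimensions [L].

Left side: [L T^-1]
Right side: [L T^-2]

The two sides have different dimensions, so the equation is NOT dimensionally consistent.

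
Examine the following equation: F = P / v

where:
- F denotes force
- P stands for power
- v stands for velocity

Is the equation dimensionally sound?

Yes

F (force) has dimensions [L M T^-2].
P (power) has dimensions [L^2 M T^-3].
v (velocity) has dimensions [L T^-1].

Left side: [L M T^-2]
Right side: [L M T^-2]

Both sides have the same dimensions, so the equation is dimensionally consistent.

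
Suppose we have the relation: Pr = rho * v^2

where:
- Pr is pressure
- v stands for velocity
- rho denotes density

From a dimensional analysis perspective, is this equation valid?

Yes

Pr (pressure) has dimensions [L^-1 M T^-2].
v (velocity) has dimensions [L T^-1].
rho (density) has dimensions [L^-3 M].

Left side: [L^-1 M T^-2]
Right side: [L^-1 M T^-2]

Both sides have the same dimensions, so the equation is dimensionally consistent.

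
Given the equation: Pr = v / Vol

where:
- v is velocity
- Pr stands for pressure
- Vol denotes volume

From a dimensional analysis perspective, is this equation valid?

No

v (velocity) has dimensions [L T^-1].
Pr (pressure) has dimensions [L^-1 M T^-2].
Vol (volume) has dimensions [L^3].

Left side: [L^-1 M T^-2]
Right side: [L^-2 T^-1]

The two sides have different dimensions, so the equation is NOT dimensionally consistent.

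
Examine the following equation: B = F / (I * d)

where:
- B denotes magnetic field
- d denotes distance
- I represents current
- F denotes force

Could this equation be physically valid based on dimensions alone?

Yes

B (magnetic field) has dimensions [I^-1 M T^-2].
d (distance) has dimensions [L].
I (current) has dimensions [I].
F (force) has dimensions [L M T^-2].

Left side: [I^-1 M T^-2]
Right side: [I^-1 M T^-2]

Both sides have the same dimensions, so the equation is dimensionally consistent.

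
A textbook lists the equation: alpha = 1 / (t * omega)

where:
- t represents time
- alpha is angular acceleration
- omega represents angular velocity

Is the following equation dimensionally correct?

No

t (time) has dimensions [T].
alpha (angular acceleration) has dimensions [T^-2].
omega (angular velocity) has dimensions [T^-1].

Left side: [T^-2]
Right side: [dimensionless]

The two sides have different dimensions, so the equation is NOT dimensionally consistent.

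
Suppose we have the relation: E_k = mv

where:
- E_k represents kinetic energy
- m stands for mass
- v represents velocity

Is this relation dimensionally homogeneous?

No

E_k (kinetic energy) has dimensions [L^2 M T^-2].
m (mass) has dimensions [M].
v (velocity) has dimensions [L T^-1].

Left side: [L^2 M T^-2]
Right side: [L M T^-1]

The two sides have different dimensions, so the equation is NOT dimensionally consistent.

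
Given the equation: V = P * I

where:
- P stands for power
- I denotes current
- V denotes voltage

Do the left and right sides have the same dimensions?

No

P (power) has dimensions [L^2 M T^-3].
I (current) has dimensions [I].
V (voltage) has dimensions [I^-1 L^2 M T^-3].

Left side: [I^-1 L^2 M T^-3]
Right side: [I L^2 M T^-3]

The two sides have different dimensions, so the equation is NOT dimensionally consistent.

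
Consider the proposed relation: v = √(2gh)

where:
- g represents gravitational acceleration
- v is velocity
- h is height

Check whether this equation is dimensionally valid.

Yes

g (gravitational acceleration) has dimensions [L T^-2].
v (velocity) has dimensions [L T^-1].
h (height) has dimensions [L].

Left side: [L T^-1]
Right side: [L T^-1]

Both sides have the same dimensions, so the equation is dimensionally consistent.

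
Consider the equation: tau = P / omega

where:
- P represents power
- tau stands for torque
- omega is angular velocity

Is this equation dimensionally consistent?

Yes

P (power) has dimensions [L^2 M T^-3].
tau (torque) has dimensions [L^2 M T^-2].
omega (angular velocity) has dimensions [T^-1].

Left side: [L^2 M T^-2]
Right side: [L^2 M T^-2]

Both sides have the same dimensions, so the equation is dimensionally consistent.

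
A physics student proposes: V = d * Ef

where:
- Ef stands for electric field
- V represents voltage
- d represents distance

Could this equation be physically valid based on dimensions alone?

Yes

Ef (electric field) has dimensions [I^-1 L M T^-3].
V (voltage) has dimensions [I^-1 L^2 M T^-3].
d (distance) has dimensions [L].

Left side: [I^-1 L^2 M T^-3]
Right side: [I^-1 L^2 M T^-3]

Both sides have the same dimensions, so the equation is dimensionally consistent.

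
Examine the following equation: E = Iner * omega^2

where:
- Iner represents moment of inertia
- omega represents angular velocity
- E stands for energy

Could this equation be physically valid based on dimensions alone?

Yes

Iner (moment of inertia) has dimensions [L^2 M].
omega (angular velocity) has dimensions [T^-1].
E (energy) has dimensions [L^2 M T^-2].

Left side: [L^2 M T^-2]
Right side: [L^2 M T^-2]

Both sides have the same dimensions, so the equation is dimensionally consistent.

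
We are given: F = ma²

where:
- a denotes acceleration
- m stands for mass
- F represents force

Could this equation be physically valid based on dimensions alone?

No

a (acceleration) has dimensions [L T^-2].
m (mass) has dimensions [M].
F (force) has dimensions [L M T^-2].

Left side: [L M T^-2]
Right side: [L^2 M T^-4]

The two sides have different dimensions, so the equation is NOT dimensionally consistent.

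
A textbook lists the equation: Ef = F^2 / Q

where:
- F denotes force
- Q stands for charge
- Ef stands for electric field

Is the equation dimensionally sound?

No

F (force) has dimensions [L M T^-2].
Q (charge) has dimensions [I T].
Ef (electric field) has dimensions [I^-1 L M T^-3].

Left side: [I^-1 L M T^-3]
Right side: [I^-1 L^2 M^2 T^-5]

The two sides have different dimensions, so the equation is NOT dimensionally consistent.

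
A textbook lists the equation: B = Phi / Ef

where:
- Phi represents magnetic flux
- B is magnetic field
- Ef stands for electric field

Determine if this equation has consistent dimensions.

No

Phi (magnetic flux) has dimensions [I^-1 L^2 M T^-2].
B (magnetic field) has dimensions [I^-1 M T^-2].
Ef (electric field) has dimensions [I^-1 L M T^-3].

Left side: [I^-1 M T^-2]
Right side: [L T]

The two sides have different dimensions, so the equation is NOT dimensionally consistent.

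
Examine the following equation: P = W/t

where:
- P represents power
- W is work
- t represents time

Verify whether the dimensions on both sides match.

Yes

P (power) has dimensions [L^2 M T^-3].
W (work) has dimensions [L^2 M T^-2].
t (time) has dimensions [T].

Left side: [L^2 M T^-3]
Right side: [L^2 M T^-3]

Both sides have the same dimensions, so the equation is dimensionally consistent.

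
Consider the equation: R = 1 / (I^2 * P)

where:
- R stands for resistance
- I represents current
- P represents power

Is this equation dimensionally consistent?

No

R (resistance) has dimensions [I^-2 L^2 M T^-3].
I (current) has dimensions [I].
P (power) has dimensions [L^2 M T^-3].

Left side: [I^-2 L^2 M T^-3]
Right side: [I^-2 L^-2 M^-1 T^3]

The two sides have different dimensions, so the equation is NOT dimensionally consistent.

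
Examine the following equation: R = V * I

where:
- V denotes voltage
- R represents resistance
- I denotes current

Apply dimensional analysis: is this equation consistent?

No

V (voltage) has dimensions [I^-1 L^2 M T^-3].
R (resistance) has dimensions [I^-2 L^2 M T^-3].
I (current) has dimensions [I].

Left side: [I^-2 L^2 M T^-3]
Right side: [L^2 M T^-3]

The two sides have different dimensions, so the equation is NOT dimensionally consistent.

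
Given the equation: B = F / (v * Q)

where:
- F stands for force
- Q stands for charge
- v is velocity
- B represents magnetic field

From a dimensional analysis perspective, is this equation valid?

Yes

F (force) has dimensions [L M T^-2].
Q (charge) has dimensions [I T].
v (velocity) has dimensions [L T^-1].
B (magnetic field) has dimensions [I^-1 M T^-2].

Left side: [I^-1 M T^-2]
Right side: [I^-1 M T^-2]

Both sides have the same dimensions, so the equation is dimensionally consistent.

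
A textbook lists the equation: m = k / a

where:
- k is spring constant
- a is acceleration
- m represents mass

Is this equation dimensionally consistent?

No

k (spring constant) has dimensions [M T^-2].
a (acceleration) has dimensions [L T^-2].
m (mass) has dimensions [M].

Left side: [M]
Right side: [L^-1 M]

The two sides have different dimensions, so the equation is NOT dimensionally consistent.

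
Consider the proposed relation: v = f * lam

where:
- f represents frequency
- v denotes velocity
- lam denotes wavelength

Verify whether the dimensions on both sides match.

Yes

f (frequency) has dimensions [T^-1].
v (velocity) has dimensions [L T^-1].
lam (wavelength) has dimensions [L].

Left side: [L T^-1]
Right side: [L T^-1]

Both sides have the same dimensions, so the equation is dimensionally consistent.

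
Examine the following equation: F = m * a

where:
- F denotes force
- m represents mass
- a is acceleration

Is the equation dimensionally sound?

Yes

F (force) has dimensions [L M T^-2].
m (mass) has dimensions [M].
a (acceleration) has dimensions [L T^-2].

Left side: [L M T^-2]
Right side: [L M T^-2]

Both sides have the same dimensions, so the equation is dimensionally consistent.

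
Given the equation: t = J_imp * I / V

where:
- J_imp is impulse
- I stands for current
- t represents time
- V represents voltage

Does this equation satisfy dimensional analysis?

No

J_imp (impulse) has dimensions [L M T^-1].
I (current) has dimensions [I].
t (time) has dimensions [T].
V (voltage) has dimensions [I^-1 L^2 M T^-3].

Left side: [T]
Right side: [I^2 L^-1 T^2]

The two sides have different dimensions, so the equation is NOT dimensionally consistent.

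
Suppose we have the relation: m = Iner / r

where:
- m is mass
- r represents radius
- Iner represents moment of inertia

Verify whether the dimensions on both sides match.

No

m (mass) has dimensions [M].
r (radius) has dimensions [L].
Iner (moment of inertia) has dimensions [L^2 M].

Left side: [M]
Right side: [L M]

The two sides have different dimensions, so the equation is NOT dimensionally consistent.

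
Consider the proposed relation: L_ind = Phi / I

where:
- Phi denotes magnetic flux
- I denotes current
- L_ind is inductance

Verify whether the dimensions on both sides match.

Yes

Phi (magnetic flux) has dimensions [I^-1 L^2 M T^-2].
I (current) has dimensions [I].
L_ind (inductance) has dimensions [I^-2 L^2 M T^-2].

Left side: [I^-2 L^2 M T^-2]
Right side: [I^-2 L^2 M T^-2]

Both sides have the same dimensions, so the equation is dimensionally consistent.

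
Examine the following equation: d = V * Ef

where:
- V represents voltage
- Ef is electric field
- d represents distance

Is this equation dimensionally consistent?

No

V (voltage) has dimensions [I^-1 L^2 M T^-3].
Ef (electric field) has dimensions [I^-1 L M T^-3].
d (distance) has dimensions [L].

Left side: [L]
Right side: [I^-2 L^3 M^2 T^-6]

The two sides have different dimensions, so the equation is NOT dimensionally consistent.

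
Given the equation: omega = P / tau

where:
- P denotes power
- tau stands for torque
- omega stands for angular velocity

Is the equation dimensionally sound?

Yes

P (power) has dimensions [L^2 M T^-3].
tau (torque) has dimensions [L^2 M T^-2].
omega (angular velocity) has dimensions [T^-1].

Left side: [T^-1]
Right side: [T^-1]

Both sides have the same dimensions, so the equation is dimensionally consistent.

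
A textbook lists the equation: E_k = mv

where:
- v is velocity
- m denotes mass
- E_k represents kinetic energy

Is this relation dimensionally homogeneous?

No

v (velocity) has dimensions [L T^-1].
m (mass) has dimensions [M].
E_k (kinetic energy) has dimensions [L^2 M T^-2].

Left side: [L^2 M T^-2]
Right side: [L M T^-1]

The two sides have different dimensions, so the equation is NOT dimensionally consistent.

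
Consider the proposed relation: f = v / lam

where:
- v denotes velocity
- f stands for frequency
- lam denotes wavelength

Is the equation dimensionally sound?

Yes

v (velocity) has dimensions [L T^-1].
f (frequency) has dimensions [T^-1].
lam (wavelength) has dimensions [L].

Left side: [T^-1]
Right side: [T^-1]

Both sides have the same dimensions, so the equation is dimensionally consistent.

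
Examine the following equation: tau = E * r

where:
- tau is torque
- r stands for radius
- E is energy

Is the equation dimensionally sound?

No

tau (torque) has dimensions [L^2 M T^-2].
r (radius) has dimensions [L].
E (energy) has dimensions [L^2 M T^-2].

Left side: [L^2 M T^-2]
Right side: [L^3 M T^-2]

The two sides have different dimensions, so the equation is NOT dimensionally consistent.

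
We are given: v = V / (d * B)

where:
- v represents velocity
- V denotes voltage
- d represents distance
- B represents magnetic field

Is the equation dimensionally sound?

Yes

v (velocity) has dimensions [L T^-1].
V (voltage) has dimensions [I^-1 L^2 M T^-3].
d (distance) has dimensions [L].
B (magnetic field) has dimensions [I^-1 M T^-2].

Left side: [L T^-1]
Right side: [L T^-1]

Both sides have the same dimensions, so the equation is dimensionally consistent.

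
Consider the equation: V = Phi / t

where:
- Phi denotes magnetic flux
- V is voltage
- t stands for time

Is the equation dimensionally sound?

Yes

Phi (magnetic flux) has dimensions [I^-1 L^2 M T^-2].
V (voltage) has dimensions [I^-1 L^2 M T^-3].
t (time) has dimensions [T].

Left side: [I^-1 L^2 M T^-3]
Right side: [I^-1 L^2 M T^-3]

Both sides have the same dimensions, so the equation is dimensionally consistent.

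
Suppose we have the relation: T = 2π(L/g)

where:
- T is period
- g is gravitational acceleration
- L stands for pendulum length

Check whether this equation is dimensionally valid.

No

T (period) has dimensions [T].
g (gravitational acceleration) has dimensions [L T^-2].
L (pendulum length) has dimensions [L].

Left side: [T]
Right side: [T^2]

The two sides have different dimensions, so the equation is NOT dimensionally consistent.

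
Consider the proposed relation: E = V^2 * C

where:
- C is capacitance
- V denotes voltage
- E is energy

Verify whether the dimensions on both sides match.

Yes

C (capacitance) has dimensions [I^2 L^-2 M^-1 T^4].
V (voltage) has dimensions [I^-1 L^2 M T^-3].
E (energy) has dimensions [L^2 M T^-2].

Left side: [L^2 M T^-2]
Right side: [L^2 M T^-2]

Both sides have the same dimensions, so the equation is dimensionally consistent.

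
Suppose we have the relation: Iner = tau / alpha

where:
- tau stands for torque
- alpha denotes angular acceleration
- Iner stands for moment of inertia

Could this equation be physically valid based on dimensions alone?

Yes

tau (torque) has dimensions [L^2 M T^-2].
alpha (angular acceleration) has dimensions [T^-2].
Iner (moment of inertia) has dimensions [L^2 M].

Left side: [L^2 M]
Right side: [L^2 M]

Both sides have the same dimensions, so the equation is dimensionally consistent.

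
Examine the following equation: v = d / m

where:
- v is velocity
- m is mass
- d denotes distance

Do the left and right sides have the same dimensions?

No

v (velocity) has dimensions [L T^-1].
m (mass) has dimensions [M].
d (distance) has dimensions [L].

Left side: [L T^-1]
Right side: [L M^-1]

The two sides have different dimensions, so the equation is NOT dimensionally consistent.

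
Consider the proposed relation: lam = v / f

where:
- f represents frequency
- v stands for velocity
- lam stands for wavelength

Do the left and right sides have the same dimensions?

Yes

f (frequency) has dimensions [T^-1].
v (velocity) has dimensions [L T^-1].
lam (wavelength) has dimensions [L].

Left side: [L]
Right side: [L]

Both sides have the same dimensions, so the equation is dimensionally consistent.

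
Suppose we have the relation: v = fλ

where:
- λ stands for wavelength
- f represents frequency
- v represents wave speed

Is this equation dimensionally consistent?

Yes

λ (wavelength) has dimensions [L].
f (frequency) has dimensions [T^-1].
v (wave speed) has dimensions [L T^-1].

Left side: [L T^-1]
Right side: [L T^-1]

Both sides have the same dimensions, so the equation is dimensionally consistent.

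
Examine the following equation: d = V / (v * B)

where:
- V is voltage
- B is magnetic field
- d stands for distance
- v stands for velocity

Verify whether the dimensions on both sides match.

Yes

V (voltage) has dimensions [I^-1 L^2 M T^-3].
B (magnetic field) has dimensions [I^-1 M T^-2].
d (distance) has dimensions [L].
v (velocity) has dimensions [L T^-1].

Left side: [L]
Right side: [L]

Both sides have the same dimensions, so the equation is dimensionally consistent.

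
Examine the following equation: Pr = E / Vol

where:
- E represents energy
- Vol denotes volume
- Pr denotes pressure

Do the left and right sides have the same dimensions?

Yes

E (energy) has dimensions [L^2 M T^-2].
Vol (volume) has dimensions [L^3].
Pr (pressure) has dimensions [L^-1 M T^-2].

Left side: [L^-1 M T^-2]
Right side: [L^-1 M T^-2]

Both sides have the same dimensions, so the equation is dimensionally consistent.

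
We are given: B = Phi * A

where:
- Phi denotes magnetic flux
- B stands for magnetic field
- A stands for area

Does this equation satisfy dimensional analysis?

No

Phi (magnetic flux) has dimensions [I^-1 L^2 M T^-2].
B (magnetic field) has dimensions [I^-1 M T^-2].
A (area) has dimensions [L^2].

Left side: [I^-1 M T^-2]
Right side: [I^-1 L^4 M T^-2]

The two sides have different dimensions, so the equation is NOT dimensionally consistent.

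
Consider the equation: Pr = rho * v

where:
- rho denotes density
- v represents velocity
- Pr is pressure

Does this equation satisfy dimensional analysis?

No

rho (density) has dimensions [L^-3 M].
v (velocity) has dimensions [L T^-1].
Pr (pressure) has dimensions [L^-1 M T^-2].

Left side: [L^-1 M T^-2]
Right side: [L^-2 M T^-1]

The two sides have different dimensions, so the equation is NOT dimensionally consistent.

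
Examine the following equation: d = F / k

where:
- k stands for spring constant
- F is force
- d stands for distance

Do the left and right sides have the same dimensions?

Yes

k (spring constant) has dimensions [M T^-2].
F (force) has dimensions [L M T^-2].
d (distance) has dimensions [L].

Left side: [L]
Right side: [L]

Both sides have the same dimensions, so the equation is dimensionally consistent.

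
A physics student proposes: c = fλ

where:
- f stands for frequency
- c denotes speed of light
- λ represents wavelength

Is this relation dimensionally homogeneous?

Yes

f (frequency) has dimensions [T^-1].
c (speed of light) has dimensions [L T^-1].
λ (wavelength) has dimensions [L].

Left side: [L T^-1]
Right side: [L T^-1]

Both sides have the same dimensions, so the equation is dimensionally consistent.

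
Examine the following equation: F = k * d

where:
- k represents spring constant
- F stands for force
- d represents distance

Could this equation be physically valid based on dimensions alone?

Yes

k (spring constant) has dimensions [M T^-2].
F (force) has dimensions [L M T^-2].
d (distance) has dimensions [L].

Left side: [L M T^-2]
Right side: [L M T^-2]

Both sides have the same dimensions, so the equation is dimensionally consistent.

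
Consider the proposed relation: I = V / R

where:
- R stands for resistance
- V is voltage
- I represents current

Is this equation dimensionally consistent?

Yes

R (resistance) has dimensions [I^-2 L^2 M T^-3].
V (voltage) has dimensions [I^-1 L^2 M T^-3].
I (current) has dimensions [I].

Left side: [I]
Right side: [I]

Both sides have the same dimensions, so the equation is dimensionally consistent.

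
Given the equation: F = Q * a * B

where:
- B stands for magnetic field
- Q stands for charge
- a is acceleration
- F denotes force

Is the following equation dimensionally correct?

No

B (magnetic field) has dimensions [I^-1 M T^-2].
Q (charge) has dimensions [I T].
a (acceleration) has dimensions [L T^-2].
F (force) has dimensions [L M T^-2].

Left side: [L M T^-2]
Right side: [L M T^-3]

The two sides have different dimensions, so the equation is NOT dimensionally consistent.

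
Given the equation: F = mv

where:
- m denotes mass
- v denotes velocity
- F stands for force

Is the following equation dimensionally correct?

No

m (mass) has dimensions [M].
v (velocity) has dimensions [L T^-1].
F (force) has dimensions [L M T^-2].

Left side: [L M T^-2]
Right side: [L M T^-1]

The two sides have different dimensions, so the equation is NOT dimensionally consistent.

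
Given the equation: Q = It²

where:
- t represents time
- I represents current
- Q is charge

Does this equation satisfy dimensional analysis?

No

t (time) has dimensions [T].
I (current) has dimensions [I].
Q (charge) has dimensions [I T].

Left side: [I T]
Right side: [I T^2]

The two sides have different dimensions, so the equation is NOT dimensionally consistent.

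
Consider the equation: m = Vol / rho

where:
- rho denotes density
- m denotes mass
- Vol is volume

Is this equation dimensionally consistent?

No

rho (density) has dimensions [L^-3 M].
m (mass) has dimensions [M].
Vol (volume) has dimensions [L^3].

Left side: [M]
Right side: [L^6 M^-1]

The two sides have different dimensions, so the equation is NOT dimensionally consistent.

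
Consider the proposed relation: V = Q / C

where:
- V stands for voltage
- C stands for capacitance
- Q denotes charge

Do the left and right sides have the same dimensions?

Yes

V (voltage) has dimensions [I^-1 L^2 M T^-3].
C (capacitance) has dimensions [I^2 L^-2 M^-1 T^4].
Q (charge) has dimensions [I T].

Left side: [I^-1 L^2 M T^-3]
Right side: [I^-1 L^2 M T^-3]

Both sides have the same dimensions, so the equation is dimensionally consistent.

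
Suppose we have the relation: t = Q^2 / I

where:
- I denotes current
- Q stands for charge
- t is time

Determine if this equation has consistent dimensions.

No

I (current) has dimensions [I].
Q (charge) has dimensions [I T].
t (time) has dimensions [T].

Left side: [T]
Right side: [I T^2]

The two sides have different dimensions, so the equation is NOT dimensionally consistent.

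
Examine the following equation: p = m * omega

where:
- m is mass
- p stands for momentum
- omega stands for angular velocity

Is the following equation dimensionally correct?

No

m (mass) has dimensions [M].
p (momentum) has dimensions [L M T^-1].
omega (angular velocity) has dimensions [T^-1].

Left side: [L M T^-1]
Right side: [M T^-1]

The two sides have different dimensions, so the equation is NOT dimensionally consistent.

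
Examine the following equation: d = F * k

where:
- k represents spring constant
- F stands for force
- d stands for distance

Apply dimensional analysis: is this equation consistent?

No

k (spring constant) has dimensions [M T^-2].
F (force) has dimensions [L M T^-2].
d (distance) has dimensions [L].

Left side: [L]
Right side: [L M^2 T^-4]

The two sides have different dimensions, so the equation is NOT dimensionally consistent.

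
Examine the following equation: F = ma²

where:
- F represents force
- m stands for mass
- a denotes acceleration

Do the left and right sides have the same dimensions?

No

F (force) has dimensions [L M T^-2].
m (mass) has dimensions [M].
a (acceleration) has dimensions [L T^-2].

Left side: [L M T^-2]
Right side: [L^2 M T^-4]

The two sides have different dimensions, so the equation is NOT dimensionally consistent.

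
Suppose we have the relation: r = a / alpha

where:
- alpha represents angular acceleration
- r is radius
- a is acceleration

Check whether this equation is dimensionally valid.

Yes

alpha (angular acceleration) has dimensions [T^-2].
r (radius) has dimensions [L].
a (acceleration) has dimensions [L T^-2].

Left side: [L]
Right side: [L]

Both sides have the same dimensions, so the equation is dimensionally consistent.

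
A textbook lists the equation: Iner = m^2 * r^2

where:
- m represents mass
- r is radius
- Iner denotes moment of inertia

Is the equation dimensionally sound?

No

m (mass) has dimensions [M].
r (radius) has dimensions [L].
Iner (moment of inertia) has dimensions [L^2 M].

Left side: [L^2 M]
Right side: [L^2 M^2]

The two sides have different dimensions, so the equation is NOT dimensionally consistent.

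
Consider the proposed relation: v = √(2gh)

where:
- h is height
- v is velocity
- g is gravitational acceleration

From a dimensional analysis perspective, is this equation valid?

Yes

h (height) has dimensions [L].
v (velocity) has dimensions [L T^-1].
g (gravitational acceleration) has dimensions [L T^-2].

Left side: [L T^-1]
Right side: [L T^-1]

Both sides have the same dimensions, so the equation is dimensionally consistent.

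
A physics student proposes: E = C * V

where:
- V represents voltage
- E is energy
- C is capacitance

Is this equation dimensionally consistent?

No

V (voltage) has dimensions [I^-1 L^2 M T^-3].
E (energy) has dimensions [L^2 M T^-2].
C (capacitance) has dimensions [I^2 L^-2 M^-1 T^4].

Left side: [L^2 M T^-2]
Right side: [I T]

The two sides have different dimensions, so the equation is NOT dimensionally consistent.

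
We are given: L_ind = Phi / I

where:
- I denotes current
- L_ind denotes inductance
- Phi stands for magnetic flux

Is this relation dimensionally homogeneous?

Yes

I (current) has dimensions [I].
L_ind (inductance) has dimensions [I^-2 L^2 M T^-2].
Phi (magnetic flux) has dimensions [I^-1 L^2 M T^-2].

Left side: [I^-2 L^2 M T^-2]
Right side: [I^-2 L^2 M T^-2]

Both sides have the same dimensions, so the equation is dimensionally consistent.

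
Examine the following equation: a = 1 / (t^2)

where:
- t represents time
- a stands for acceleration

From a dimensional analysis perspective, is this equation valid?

No

t (time) has dimensions [T].
a (acceleration) has dimensions [L T^-2].

Left side: [L T^-2]
Right side: [T^-2]

The two sides have different dimensions, so the equation is NOT dimensionally consistent.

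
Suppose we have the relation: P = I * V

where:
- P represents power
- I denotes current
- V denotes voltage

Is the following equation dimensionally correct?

Yes

P (power) has dimensions [L^2 M T^-3].
I (current) has dimensions [I].
V (voltage) has dimensions [I^-1 L^2 M T^-3].

Left side: [L^2 M T^-3]
Right side: [L^2 M T^-3]

Both sides have the same dimensions, so the equation is dimensionally consistent.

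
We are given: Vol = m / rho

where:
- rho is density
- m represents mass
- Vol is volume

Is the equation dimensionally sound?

Yes

rho (density) has dimensions [L^-3 M].
m (mass) has dimensions [M].
Vol (volume) has dimensions [L^3].

Left side: [L^3]
Right side: [L^3]

Both sides have the same dimensions, so the equation is dimensionally consistent.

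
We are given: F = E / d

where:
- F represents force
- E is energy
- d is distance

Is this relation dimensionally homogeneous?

Yes

F (force) has dimensions [L M T^-2].
E (energy) has dimensions [L^2 M T^-2].
d (distance) has dimensions [L].

Left side: [L M T^-2]
Right side: [L M T^-2]

Both sides have the same dimensions, so the equation is dimensionally consistent.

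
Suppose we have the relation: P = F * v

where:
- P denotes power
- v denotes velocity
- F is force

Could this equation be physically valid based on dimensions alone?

Yes

P (power) has dimensions [L^2 M T^-3].
v (velocity) has dimensions [L T^-1].
F (force) has dimensions [L M T^-2].

Left side: [L^2 M T^-3]
Right side: [L^2 M T^-3]

Both sides have the same dimensions, so the equation is dimensionally consistent.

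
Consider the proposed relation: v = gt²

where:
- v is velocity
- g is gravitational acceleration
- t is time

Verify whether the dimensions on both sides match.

No

v (velocity) has dimensions [L T^-1].
g (gravitational acceleration) has dimensions [L T^-2].
t (time) has dimensions [T].

Left side: [L T^-1]
Right side: [L]

The two sides have different dimensions, so the equation is NOT dimensionally consistent.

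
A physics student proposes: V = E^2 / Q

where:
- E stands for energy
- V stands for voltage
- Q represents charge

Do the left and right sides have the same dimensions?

No

E (energy) has dimensions [L^2 M T^-2].
V (voltage) has dimensions [I^-1 L^2 M T^-3].
Q (charge) has dimensions [I T].

Left side: [I^-1 L^2 M T^-3]
Right side: [I^-1 L^4 M^2 T^-5]

The two sides have different dimensions, so the equation is NOT dimensionally consistent.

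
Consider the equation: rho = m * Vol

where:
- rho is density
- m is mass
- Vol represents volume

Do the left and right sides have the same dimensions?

No

rho (density) has dimensions [L^-3 M].
m (mass) has dimensions [M].
Vol (volume) has dimensions [L^3].

Left side: [L^-3 M]
Right side: [L^3 M]

The two sides have different dimensions, so the equation is NOT dimensionally consistent.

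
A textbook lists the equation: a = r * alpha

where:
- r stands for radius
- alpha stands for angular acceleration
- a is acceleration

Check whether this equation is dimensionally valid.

Yes

r (radius) has dimensions [L].
alpha (angular acceleration) has dimensions [T^-2].
a (acceleration) has dimensions [L T^-2].

Left side: [L T^-2]
Right side: [L T^-2]

Both sides have the same dimensions, so the equation is dimensionally consistent.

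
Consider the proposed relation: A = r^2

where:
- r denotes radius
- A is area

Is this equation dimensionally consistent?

Yes

r (radius) has dimensions [L].
A (area) has dimensions [L^2].

Left side: [L^2]
Right side: [L^2]

Both sides have the same dimensions, so the equation is dimensionally consistent.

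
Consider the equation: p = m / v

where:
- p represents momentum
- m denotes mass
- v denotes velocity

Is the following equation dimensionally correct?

No

p (momentum) has dimensions [L M T^-1].
m (mass) has dimensions [M].
v (velocity) has dimensions [L T^-1].

Left side: [L M T^-1]
Right side: [L^-1 M T]

The two sides have different dimensions, so the equation is NOT dimensionally consistent.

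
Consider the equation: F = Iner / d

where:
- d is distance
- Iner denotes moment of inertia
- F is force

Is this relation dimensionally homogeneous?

No

d (distance) has dimensions [L].
Iner (moment of inertia) has dimensions [L^2 M].
F (force) has dimensions [L M T^-2].

Left side: [L M T^-2]
Right side: [L M]

The two sides have different dimensions, so the equation is NOT dimensionally consistent.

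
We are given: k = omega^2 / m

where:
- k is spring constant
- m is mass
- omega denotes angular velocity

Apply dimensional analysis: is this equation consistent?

No

k (spring constant) has dimensions [M T^-2].
m (mass) has dimensions [M].
omega (angular velocity) has dimensions [T^-1].

Left side: [M T^-2]
Right side: [M^-1 T^-2]

The two sides have different dimensions, so the equation is NOT dimensionally consistent.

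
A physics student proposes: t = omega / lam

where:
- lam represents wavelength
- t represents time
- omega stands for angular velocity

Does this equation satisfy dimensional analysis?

No

lam (wavelength) has dimensions [L].
t (time) has dimensions [T].
omega (angular velocity) has dimensions [T^-1].

Left side: [T]
Right side: [L^-1 T^-1]

The two sides have different dimensions, so the equation is NOT dimensionally consistent.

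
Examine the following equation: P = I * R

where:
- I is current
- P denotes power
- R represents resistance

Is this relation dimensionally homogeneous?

No

I (current) has dimensions [I].
P (power) has dimensions [L^2 M T^-3].
R (resistance) has dimensions [I^-2 L^2 M T^-3].

Left side: [L^2 M T^-3]
Right side: [I^-1 L^2 M T^-3]

The two sides have different dimensions, so the equation is NOT dimensionally consistent.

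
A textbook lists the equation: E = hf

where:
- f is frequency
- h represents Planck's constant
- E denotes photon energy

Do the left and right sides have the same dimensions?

Yes

f (frequency) has dimensions [T^-1].
h (Planck's constant) has dimensions [L^2 M T^-1].
E (photon energy) has dimensions [L^2 M T^-2].

Left side: [L^2 M T^-2]
Right side: [L^2 M T^-2]

Both sides have the same dimensions, so the equation is dimensionally consistent.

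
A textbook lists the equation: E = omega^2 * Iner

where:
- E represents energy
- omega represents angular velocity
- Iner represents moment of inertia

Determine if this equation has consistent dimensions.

Yes

E (energy) has dimensions [L^2 M T^-2].
omega (angular velocity) has dimensions [T^-1].
Iner (moment of inertia) has dimensions [L^2 M].

Left side: [L^2 M T^-2]
Right side: [L^2 M T^-2]

Both sides have the same dimensions, so the equation is dimensionally consistent.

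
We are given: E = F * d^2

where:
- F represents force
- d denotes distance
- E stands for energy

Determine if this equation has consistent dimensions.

No

F (force) has dimensions [L M T^-2].
d (distance) has dimensions [L].
E (energy) has dimensions [L^2 M T^-2].

Left side: [L^2 M T^-2]
Right side: [L^3 M T^-2]

The two sides have different dimensions, so the equation is NOT dimensionally consistent.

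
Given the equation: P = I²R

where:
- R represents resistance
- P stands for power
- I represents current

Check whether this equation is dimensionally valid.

Yes

R (resistance) has dimensions [I^-2 L^2 M T^-3].
P (power) has dimensions [L^2 M T^-3].
I (current) has dimensions [I].

Left side: [L^2 M T^-3]
Right side: [L^2 M T^-3]

Both sides have the same dimensions, so the equation is dimensionally consistent.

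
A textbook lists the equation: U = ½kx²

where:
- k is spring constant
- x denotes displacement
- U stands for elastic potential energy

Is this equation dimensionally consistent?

Yes

k (spring constant) has dimensions [M T^-2].
x (displacement) has dimensions [L].
U (elastic potential energy) has dimensions [L^2 M T^-2].

Left side: [L^2 M T^-2]
Right side: [L^2 M T^-2]

Both sides have the same dimensions, so the equation is dimensionally consistent.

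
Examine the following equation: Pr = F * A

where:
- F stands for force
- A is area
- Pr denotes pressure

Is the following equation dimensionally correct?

No

F (force) has dimensions [L M T^-2].
A (area) has dimensions [L^2].
Pr (pressure) has dimensions [L^-1 M T^-2].

Left side: [L^-1 M T^-2]
Right side: [L^3 M T^-2]

The two sides have different dimensions, so the equation is NOT dimensionally consistent.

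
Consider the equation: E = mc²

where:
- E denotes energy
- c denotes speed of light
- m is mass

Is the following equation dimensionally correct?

Yes

E (energy) has dimensions [L^2 M T^-2].
c (speed of light) has dimensions [L T^-1].
m (mass) has dimensions [M].

Left side: [L^2 M T^-2]
Right side: [L^2 M T^-2]

Both sides have the same dimensions, so the equation is dimensionally consistent.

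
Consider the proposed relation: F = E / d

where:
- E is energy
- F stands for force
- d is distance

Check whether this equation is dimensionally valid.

Yes

E (energy) has dimensions [L^2 M T^-2].
F (force) has dimensions [L M T^-2].
d (distance) has dimensions [L].

Left side: [L M T^-2]
Right side: [L M T^-2]

Both sides have the same dimensions, so the equation is dimensionally consistent.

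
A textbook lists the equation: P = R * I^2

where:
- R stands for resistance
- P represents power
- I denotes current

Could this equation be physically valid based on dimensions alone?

Yes

R (resistance) has dimensions [I^-2 L^2 M T^-3].
P (power) has dimensions [L^2 M T^-3].
I (current) has dimensions [I].

Left side: [L^2 M T^-3]
Right side: [L^2 M T^-3]

Both sides have the same dimensions, so the equation is dimensionally consistent.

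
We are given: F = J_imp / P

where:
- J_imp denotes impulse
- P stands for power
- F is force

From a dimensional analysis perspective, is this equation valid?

No

J_imp (impulse) has dimensions [L M T^-1].
P (power) has dimensions [L^2 M T^-3].
F (force) has dimensions [L M T^-2].

Left side: [L M T^-2]
Right side: [L^-1 T^2]

The two sides have different dimensions, so the equation is NOT dimensionally consistent.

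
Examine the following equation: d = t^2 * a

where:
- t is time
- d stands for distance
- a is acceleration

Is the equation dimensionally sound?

Yes

t (time) has dimensions [T].
d (distance) has dimensions [L].
a (acceleration) has dimensions [L T^-2].

Left side: [L]
Right side: [L]

Both sides have the same dimensions, so the equation is dimensionally consistent.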